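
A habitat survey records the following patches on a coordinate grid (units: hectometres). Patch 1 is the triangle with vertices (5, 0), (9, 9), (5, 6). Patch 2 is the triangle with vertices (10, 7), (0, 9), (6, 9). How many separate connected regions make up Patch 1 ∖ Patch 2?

2

Patch 1 ∖ Patch 2 splits into 2 disjoint pieces (area 10.956, area 0.4909).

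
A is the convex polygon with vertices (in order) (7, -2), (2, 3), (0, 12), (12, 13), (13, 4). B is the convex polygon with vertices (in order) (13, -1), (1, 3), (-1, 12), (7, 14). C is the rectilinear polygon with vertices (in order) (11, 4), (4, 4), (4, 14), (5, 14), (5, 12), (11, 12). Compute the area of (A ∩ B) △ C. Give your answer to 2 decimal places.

|A ∩ B| = 94.5997.
|(A ∩ B) ∩ C| = 43.575.
|(A ∩ B) △ C| = 94.5997 + 58 − 87.15 = 65.45.

65.45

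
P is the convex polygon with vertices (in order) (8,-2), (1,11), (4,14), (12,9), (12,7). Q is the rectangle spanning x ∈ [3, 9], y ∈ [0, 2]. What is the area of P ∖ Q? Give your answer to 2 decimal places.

|P| = 88, |P∩Q| = 5.2169.
|P ∖ Q| = |P| − |P∩Q| = 88 − 5.2169 = 82.78.

82.78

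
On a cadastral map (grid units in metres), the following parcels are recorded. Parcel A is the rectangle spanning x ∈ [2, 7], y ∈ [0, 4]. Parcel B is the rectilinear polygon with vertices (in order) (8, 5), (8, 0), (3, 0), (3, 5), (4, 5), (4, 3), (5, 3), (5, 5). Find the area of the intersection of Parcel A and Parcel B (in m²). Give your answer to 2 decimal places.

15.00

The intersection is the polygon with vertices (7,4), (7,0), (3,0), (3,4), (4,4), (4,3), (5,3), (5,4).
By the shoelace formula its area is 15.00.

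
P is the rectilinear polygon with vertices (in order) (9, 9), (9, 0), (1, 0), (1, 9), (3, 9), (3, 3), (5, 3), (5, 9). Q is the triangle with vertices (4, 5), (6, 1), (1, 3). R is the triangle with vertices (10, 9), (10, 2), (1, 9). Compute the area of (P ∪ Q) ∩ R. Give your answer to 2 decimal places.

|P ∪ Q| = 62.6667.
|(P ∪ Q) ∩ R| = 20.22.

20.22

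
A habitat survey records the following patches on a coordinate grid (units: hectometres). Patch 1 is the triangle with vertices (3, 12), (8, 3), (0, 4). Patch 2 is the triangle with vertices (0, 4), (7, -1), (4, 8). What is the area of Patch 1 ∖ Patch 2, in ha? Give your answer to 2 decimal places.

|Patch 1| = 33.5, |Patch 1∩Patch 2| = 12.5217.
|Patch 1 ∖ Patch 2| = |Patch 1| − |Patch 1∩Patch 2| = 33.5 − 12.5217 = 20.98.

20.98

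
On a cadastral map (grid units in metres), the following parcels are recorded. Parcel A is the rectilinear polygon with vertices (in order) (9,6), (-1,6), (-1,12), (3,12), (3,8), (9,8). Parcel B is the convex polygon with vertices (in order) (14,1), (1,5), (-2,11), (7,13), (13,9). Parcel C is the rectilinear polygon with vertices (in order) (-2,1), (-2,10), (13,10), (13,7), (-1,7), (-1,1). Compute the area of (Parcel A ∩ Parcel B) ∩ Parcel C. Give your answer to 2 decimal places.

The region (Parcel A ∩ Parcel B) ∩ Parcel C is the polygon with vertices (-1,9), (-1,10), (3,10), (3,8), (9,8), (9,7), (0,7).
By the shoelace formula its area is 17.00.

17.00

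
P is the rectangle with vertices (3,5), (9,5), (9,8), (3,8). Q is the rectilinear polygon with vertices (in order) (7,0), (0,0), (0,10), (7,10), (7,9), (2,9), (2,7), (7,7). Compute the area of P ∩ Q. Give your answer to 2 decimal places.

8.00

The intersection is the polygon with vertices (3,5), (3,7), (7,7), (7,5).
By the shoelace formula its area is 8.00.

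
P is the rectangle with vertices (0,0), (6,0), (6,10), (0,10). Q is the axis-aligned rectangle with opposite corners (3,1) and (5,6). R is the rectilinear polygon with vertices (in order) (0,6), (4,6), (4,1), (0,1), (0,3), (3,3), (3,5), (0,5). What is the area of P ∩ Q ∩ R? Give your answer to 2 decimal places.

The intersection is the polygon with vertices (3,3), (3,5), (3,6), (4,6), (4,1), (3,1).
By the shoelace formula its area is 5.00.

5.00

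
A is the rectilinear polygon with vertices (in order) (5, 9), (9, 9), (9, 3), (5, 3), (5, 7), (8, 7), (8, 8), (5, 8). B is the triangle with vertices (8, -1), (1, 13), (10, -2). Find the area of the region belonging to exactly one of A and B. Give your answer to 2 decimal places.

26.83

|A| = 21, |B| = 10.5, |A∩B| = 2.3333.
|A △ B| = |A| + |B| − 2·|A∩B| = 21 + 10.5 − 4.6667 = 26.83.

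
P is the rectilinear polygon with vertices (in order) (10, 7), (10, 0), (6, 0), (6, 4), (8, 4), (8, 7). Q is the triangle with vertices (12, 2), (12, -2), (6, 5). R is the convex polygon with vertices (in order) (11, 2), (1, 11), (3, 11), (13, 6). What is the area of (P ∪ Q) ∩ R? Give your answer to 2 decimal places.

6.75

The region (P ∪ Q) ∩ R is the polygon with vertices (11.2,2.4), (11,2), (8,4.7), (8,7), (10,7), (10,3).
By the shoelace formula its area is 6.75.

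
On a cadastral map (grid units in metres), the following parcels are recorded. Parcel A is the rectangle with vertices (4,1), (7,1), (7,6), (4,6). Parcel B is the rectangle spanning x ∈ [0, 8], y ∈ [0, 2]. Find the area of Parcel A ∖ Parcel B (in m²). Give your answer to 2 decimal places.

12.00

|Parcel A∩Parcel B|: x∈[4,7], y∈[1,2] → 3·1 = 3.
|Parcel A| = 15.
|Parcel A ∖ Parcel B| = |Parcel A| − |Parcel A∩Parcel B| = 15 − 3 = 12.00.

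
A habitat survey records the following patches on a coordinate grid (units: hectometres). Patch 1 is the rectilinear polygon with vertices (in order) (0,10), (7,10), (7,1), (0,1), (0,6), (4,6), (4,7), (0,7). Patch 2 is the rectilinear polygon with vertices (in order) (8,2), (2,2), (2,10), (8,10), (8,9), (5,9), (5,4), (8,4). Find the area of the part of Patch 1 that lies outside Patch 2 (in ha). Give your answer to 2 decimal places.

|Patch 1| = 59, |Patch 1∩Patch 2| = 28.
|Patch 1 ∖ Patch 2| = |Patch 1| − |Patch 1∩Patch 2| = 59 − 28 = 31.00.

31.00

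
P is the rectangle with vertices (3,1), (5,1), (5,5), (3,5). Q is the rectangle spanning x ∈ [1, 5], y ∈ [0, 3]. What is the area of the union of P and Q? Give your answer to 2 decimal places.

By inclusion–exclusion:
Individual areas: |P| = 8, |Q| = 12.
|P∩Q|: x∈[3,5], y∈[1,3] → 2·2 = 4.
|P ∪ Q| = 20 − 4 = 16.00.

16.00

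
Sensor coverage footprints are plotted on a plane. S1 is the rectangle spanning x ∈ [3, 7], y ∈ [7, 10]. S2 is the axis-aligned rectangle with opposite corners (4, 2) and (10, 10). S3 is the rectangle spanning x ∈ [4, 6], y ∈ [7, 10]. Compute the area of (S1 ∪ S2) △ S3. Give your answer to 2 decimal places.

|S1 ∪ S2| = 51.
|(S1 ∪ S2) ∩ S3| = 6.
|(S1 ∪ S2) △ S3| = 51 + 6 − 12 = 45.00.

45.00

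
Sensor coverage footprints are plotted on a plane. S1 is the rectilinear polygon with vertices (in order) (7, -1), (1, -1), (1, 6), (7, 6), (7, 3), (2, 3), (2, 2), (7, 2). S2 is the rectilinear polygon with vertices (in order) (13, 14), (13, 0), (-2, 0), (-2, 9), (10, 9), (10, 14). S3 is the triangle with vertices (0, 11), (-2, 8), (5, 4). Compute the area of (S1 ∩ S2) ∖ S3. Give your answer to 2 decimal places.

28.93

|S1 ∩ S2| = 31.
|(S1 ∩ S2) ∩ S3| = 2.0714.
|(S1 ∩ S2) ∖ S3| = 31 − 2.0714 = 28.93.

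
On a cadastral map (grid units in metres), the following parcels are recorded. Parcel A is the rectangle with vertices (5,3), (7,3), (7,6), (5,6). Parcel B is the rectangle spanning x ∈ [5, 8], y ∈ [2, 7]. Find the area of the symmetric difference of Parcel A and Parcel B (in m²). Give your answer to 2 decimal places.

9.00

|Parcel A∩Parcel B|: x∈[5,7], y∈[3,6] → 2·3 = 6.
|Parcel A △ Parcel B| = |Parcel A| + |Parcel B| − 2·|Parcel A∩Parcel B| = 6 + 15 − 12 = 9.00.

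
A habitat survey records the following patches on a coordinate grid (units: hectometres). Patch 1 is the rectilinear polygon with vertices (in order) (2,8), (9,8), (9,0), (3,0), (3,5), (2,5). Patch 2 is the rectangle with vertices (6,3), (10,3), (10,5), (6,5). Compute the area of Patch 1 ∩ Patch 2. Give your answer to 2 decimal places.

6.00

The intersection is the polygon with vertices (9,3), (6,3), (6,5), (9,5).
By the shoelace formula its area is 6.00.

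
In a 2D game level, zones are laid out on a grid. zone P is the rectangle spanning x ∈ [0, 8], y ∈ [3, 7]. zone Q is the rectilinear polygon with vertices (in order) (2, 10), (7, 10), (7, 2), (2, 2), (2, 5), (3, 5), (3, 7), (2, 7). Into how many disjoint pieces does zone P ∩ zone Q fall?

zone P ∩ zone Q is a single connected region.

1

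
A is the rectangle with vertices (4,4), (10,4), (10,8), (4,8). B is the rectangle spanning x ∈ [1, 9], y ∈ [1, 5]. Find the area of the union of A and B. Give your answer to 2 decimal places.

By inclusion–exclusion:
Individual areas: |A| = 24, |B| = 32.
|A∩B|: x∈[4,9], y∈[4,5] → 5·1 = 5.
|A ∪ B| = 56 − 5 = 51.00.

51.00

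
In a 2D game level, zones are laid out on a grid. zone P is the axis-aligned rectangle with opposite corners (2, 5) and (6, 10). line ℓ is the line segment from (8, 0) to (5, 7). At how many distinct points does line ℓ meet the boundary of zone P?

The segment meets the boundary at (5.857,5).

1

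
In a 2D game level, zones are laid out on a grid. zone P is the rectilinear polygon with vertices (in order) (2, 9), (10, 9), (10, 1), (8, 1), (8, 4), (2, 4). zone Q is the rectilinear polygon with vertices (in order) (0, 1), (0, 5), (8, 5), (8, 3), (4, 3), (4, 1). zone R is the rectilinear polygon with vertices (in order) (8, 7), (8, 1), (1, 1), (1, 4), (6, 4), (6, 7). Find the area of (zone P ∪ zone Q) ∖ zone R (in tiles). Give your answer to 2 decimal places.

|zone P ∪ zone Q| = 64.
|(zone P ∪ zone Q) ∩ zone R| = 19.
|(zone P ∪ zone Q) ∖ zone R| = 64 − 19 = 45.00.

45.00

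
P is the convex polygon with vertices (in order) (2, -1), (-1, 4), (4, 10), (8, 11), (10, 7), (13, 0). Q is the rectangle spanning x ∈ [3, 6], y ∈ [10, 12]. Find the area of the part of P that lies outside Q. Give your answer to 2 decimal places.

|P| = 106.5, |P∩Q| = 0.5.
|P ∖ Q| = |P| − |P∩Q| = 106.5 − 0.5 = 106.00.

106.00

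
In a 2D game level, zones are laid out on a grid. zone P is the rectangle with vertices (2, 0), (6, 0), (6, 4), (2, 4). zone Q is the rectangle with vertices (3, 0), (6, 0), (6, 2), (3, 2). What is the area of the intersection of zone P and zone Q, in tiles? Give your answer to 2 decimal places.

|zone P∩zone Q|: x∈[3,6], y∈[0,2] → 3·2 = 6.

6.00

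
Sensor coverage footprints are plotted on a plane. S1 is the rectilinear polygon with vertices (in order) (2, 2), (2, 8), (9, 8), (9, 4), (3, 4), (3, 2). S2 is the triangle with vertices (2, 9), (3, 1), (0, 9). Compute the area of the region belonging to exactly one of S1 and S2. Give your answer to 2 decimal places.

|S1| = 30, |S2| = 8, |S1∩S2| = 2.4792.
|S1 △ S2| = |S1| + |S2| − 2·|S1∩S2| = 30 + 8 − 4.9583 = 33.04.

33.04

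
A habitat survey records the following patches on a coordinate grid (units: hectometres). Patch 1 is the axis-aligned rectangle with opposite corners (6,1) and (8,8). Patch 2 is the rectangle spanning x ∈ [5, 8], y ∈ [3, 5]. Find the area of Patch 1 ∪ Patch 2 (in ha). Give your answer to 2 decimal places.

By inclusion–exclusion:
Individual areas: |Patch 1| = 14, |Patch 2| = 6.
|Patch 1∩Patch 2|: x∈[6,8], y∈[3,5] → 2·2 = 4.
|Patch 1 ∪ Patch 2| = 20 − 4 = 16.00.

16.00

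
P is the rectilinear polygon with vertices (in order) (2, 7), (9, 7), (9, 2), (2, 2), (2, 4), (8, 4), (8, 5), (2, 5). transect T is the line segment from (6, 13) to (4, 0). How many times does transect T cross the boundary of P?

4

The segment meets the boundary at (4.308,2), (4.615,4), (4.769,5), (5.077,7).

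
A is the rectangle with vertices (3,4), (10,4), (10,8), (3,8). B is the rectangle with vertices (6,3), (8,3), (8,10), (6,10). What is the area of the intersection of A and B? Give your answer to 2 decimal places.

|A∩B|: x∈[6,8], y∈[4,8] → 2·4 = 8.

8.00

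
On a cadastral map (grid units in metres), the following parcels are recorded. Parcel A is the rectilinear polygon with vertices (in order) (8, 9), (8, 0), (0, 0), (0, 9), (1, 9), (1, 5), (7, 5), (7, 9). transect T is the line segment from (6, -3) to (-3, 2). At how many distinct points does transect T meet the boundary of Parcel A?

The segment meets the boundary at (0,0.333), (0.6,0).

2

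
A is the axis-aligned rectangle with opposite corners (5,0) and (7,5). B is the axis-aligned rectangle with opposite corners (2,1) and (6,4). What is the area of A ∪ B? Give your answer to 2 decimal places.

19.00

By inclusion–exclusion:
Individual areas: |A| = 10, |B| = 12.
|A∩B|: x∈[5,6], y∈[1,4] → 1·3 = 3.
|A ∪ B| = 22 − 3 = 19.00.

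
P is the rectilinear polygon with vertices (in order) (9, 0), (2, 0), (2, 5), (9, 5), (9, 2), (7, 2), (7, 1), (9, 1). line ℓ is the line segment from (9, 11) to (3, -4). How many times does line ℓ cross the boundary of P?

2

The segment meets the boundary at (4.6,0), (6.6,5).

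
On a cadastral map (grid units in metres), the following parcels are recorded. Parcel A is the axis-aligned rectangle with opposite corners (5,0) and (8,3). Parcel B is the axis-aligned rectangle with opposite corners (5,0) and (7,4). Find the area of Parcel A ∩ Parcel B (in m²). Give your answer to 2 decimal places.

6.00

|Parcel A∩Parcel B|: x∈[5,7], y∈[0,3] → 2·3 = 6.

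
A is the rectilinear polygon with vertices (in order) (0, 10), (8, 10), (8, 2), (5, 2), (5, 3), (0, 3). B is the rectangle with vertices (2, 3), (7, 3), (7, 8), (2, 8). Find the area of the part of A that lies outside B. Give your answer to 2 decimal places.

34.00

|A| = 59, |A∩B| = 25.
|A ∖ B| = |A| − |A∩B| = 59 − 25 = 34.00.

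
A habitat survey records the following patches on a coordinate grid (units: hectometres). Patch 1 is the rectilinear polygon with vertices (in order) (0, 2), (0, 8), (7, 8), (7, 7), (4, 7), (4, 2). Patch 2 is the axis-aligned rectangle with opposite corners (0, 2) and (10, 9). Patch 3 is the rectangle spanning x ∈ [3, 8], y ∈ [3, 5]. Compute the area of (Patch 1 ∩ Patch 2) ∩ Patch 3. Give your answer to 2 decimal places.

2.00

The region (Patch 1 ∩ Patch 2) ∩ Patch 3 is the polygon with vertices (4,3), (3,3), (3,5), (4,5).
By the shoelace formula its area is 2.00.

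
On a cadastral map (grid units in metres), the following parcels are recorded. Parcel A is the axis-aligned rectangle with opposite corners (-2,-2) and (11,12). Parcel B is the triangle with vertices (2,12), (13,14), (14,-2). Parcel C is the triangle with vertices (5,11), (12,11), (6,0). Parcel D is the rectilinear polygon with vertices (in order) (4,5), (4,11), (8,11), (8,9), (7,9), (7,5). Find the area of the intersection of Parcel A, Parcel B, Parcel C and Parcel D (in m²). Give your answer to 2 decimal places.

9.02

The intersection is the polygon with vertices (5.254,8.203), (5,11), (8,11), (8,9), (7,9), (7,6.167).
By the shoelace formula its area is 9.02.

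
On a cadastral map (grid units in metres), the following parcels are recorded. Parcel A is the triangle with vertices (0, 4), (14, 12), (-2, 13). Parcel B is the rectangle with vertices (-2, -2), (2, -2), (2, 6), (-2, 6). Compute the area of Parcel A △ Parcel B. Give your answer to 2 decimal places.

|Parcel A| = 71, |Parcel B| = 32, |Parcel A∩Parcel B| = 3.3016.
|Parcel A △ Parcel B| = |Parcel A| + |Parcel B| − 2·|Parcel A∩Parcel B| = 71 + 32 − 6.6032 = 96.40.

96.40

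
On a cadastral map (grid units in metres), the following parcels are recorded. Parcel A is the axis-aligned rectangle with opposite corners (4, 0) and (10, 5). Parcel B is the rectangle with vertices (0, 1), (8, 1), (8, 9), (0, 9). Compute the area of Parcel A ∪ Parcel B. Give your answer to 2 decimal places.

78.00

By inclusion–exclusion:
Individual areas: |Parcel A| = 30, |Parcel B| = 64.
|Parcel A∩Parcel B|: x∈[4,8], y∈[1,5] → 4·4 = 16.
|Parcel A ∪ Parcel B| = 94 − 16 = 78.00.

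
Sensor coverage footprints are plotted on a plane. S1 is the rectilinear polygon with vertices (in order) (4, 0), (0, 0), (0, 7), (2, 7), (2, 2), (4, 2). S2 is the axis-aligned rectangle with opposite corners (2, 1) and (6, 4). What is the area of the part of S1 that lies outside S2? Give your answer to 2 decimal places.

|S1| = 18, |S1∩S2| = 2.
|S1 ∖ S2| = |S1| − |S1∩S2| = 18 − 2 = 16.00.

16.00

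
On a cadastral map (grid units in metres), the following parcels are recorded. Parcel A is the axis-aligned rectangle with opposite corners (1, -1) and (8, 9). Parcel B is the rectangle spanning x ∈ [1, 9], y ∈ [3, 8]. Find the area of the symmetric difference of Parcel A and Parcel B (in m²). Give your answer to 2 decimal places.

|Parcel A∩Parcel B|: x∈[1,8], y∈[3,8] → 7·5 = 35.
|Parcel A △ Parcel B| = |Parcel A| + |Parcel B| − 2·|Parcel A∩Parcel B| = 70 + 40 − 70 = 40.00.

40.00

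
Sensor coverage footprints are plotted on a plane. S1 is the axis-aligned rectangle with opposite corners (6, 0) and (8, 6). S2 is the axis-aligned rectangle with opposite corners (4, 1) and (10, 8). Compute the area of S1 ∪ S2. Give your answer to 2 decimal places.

44.00

By inclusion–exclusion:
Individual areas: |S1| = 12, |S2| = 42.
|S1∩S2|: x∈[6,8], y∈[1,6] → 2·5 = 10.
|S1 ∪ S2| = 54 − 10 = 44.00.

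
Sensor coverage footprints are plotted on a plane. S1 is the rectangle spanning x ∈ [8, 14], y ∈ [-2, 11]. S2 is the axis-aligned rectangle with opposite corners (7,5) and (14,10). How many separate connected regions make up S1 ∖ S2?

S1 ∖ S2 splits into 2 disjoint pieces (area 42, area 6).

2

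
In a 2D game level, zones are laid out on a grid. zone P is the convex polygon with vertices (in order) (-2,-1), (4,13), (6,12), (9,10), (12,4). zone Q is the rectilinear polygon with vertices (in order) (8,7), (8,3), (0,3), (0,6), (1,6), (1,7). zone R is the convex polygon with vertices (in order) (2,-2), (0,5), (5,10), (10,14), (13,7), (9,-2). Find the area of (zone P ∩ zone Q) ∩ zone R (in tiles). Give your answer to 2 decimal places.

28.91

The region (zone P ∩ zone Q) ∩ zone R is the polygon with vertices (8,7), (8,3), (0.571,3), (0.229,4.2), (1,6), (2,7).
By the shoelace formula its area is 28.91.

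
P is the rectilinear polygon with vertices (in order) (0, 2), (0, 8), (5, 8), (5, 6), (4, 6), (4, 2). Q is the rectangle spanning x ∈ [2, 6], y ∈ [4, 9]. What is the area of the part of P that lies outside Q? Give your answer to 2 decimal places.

|P| = 26, |P∩Q| = 10.
|P ∖ Q| = |P| − |P∩Q| = 26 − 10 = 16.00.

16.00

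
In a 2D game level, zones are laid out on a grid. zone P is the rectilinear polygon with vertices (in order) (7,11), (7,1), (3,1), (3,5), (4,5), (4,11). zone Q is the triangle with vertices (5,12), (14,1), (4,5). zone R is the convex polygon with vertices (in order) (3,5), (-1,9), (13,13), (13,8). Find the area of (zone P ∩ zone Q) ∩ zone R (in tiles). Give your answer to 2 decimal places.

12.14

The region (zone P ∩ zone Q) ∩ zone R is the polygon with vertices (4.809,10.66), (5.853,10.958), (7,9.556), (7,6.2), (4.045,5.313).
By the shoelace formula its area is 12.14.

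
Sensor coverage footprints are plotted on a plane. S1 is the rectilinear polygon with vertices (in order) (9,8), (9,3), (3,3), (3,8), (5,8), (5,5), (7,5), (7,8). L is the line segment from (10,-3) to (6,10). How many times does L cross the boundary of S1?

2

The segment meets the boundary at (7,6.75), (8.154,3).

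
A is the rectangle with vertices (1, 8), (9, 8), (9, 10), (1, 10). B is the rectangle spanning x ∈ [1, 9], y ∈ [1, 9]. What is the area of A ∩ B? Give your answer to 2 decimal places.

8.00

|A∩B|: x∈[1,9], y∈[8,9] → 8·1 = 8.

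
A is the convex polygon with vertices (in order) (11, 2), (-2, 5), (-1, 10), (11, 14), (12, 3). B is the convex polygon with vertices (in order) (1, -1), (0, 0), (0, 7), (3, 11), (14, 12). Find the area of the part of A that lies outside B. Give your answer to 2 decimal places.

|A| = 112, |A∩B| = 62.8501.
|A ∖ B| = |A| − |A∩B| = 112 − 62.8501 = 49.15.

49.15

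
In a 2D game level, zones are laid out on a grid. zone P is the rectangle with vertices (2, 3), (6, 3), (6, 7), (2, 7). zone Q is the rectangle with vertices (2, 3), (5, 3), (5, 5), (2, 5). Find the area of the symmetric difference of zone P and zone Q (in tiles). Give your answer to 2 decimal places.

|zone P∩zone Q|: x∈[2,5], y∈[3,5] → 3·2 = 6.
|zone P △ zone Q| = |zone P| + |zone Q| − 2·|zone P∩zone Q| = 16 + 6 − 12 = 10.00.

10.00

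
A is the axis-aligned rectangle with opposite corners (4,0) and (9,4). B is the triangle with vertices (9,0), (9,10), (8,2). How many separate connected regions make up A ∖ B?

A ∖ B is a single connected region.

1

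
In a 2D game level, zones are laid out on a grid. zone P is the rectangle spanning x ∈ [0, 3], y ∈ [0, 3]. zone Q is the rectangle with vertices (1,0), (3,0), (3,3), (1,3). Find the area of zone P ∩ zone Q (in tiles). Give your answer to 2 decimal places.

|zone P∩zone Q|: x∈[1,3], y∈[0,3] → 2·3 = 6.

6.00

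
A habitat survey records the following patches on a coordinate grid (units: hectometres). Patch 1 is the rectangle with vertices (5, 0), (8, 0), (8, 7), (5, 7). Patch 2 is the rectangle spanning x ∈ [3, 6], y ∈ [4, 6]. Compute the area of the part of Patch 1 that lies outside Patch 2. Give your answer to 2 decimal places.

19.00

|Patch 1∩Patch 2|: x∈[5,6], y∈[4,6] → 1·2 = 2.
|Patch 1| = 21.
|Patch 1 ∖ Patch 2| = |Patch 1| − |Patch 1∩Patch 2| = 21 − 2 = 19.00.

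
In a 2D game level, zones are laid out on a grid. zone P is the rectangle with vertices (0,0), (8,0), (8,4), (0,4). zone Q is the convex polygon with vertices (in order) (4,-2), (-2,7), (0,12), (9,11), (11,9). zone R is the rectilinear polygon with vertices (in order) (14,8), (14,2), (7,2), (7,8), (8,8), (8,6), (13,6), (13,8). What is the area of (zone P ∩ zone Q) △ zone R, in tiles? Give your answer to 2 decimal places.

51.80

|zone P ∩ zone Q| = 20.8485.
|(zone P ∩ zone Q) ∩ zone R| = 0.526.
|(zone P ∩ zone Q) △ zone R| = 20.8485 + 32 − 1.0519 = 51.80.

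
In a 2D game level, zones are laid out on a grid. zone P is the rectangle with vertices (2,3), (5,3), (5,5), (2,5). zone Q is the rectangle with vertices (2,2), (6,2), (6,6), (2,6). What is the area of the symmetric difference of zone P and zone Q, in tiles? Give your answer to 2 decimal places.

10.00

|zone P∩zone Q|: x∈[2,5], y∈[3,5] → 3·2 = 6.
|zone P △ zone Q| = |zone P| + |zone Q| − 2·|zone P∩zone Q| = 6 + 16 − 12 = 10.00.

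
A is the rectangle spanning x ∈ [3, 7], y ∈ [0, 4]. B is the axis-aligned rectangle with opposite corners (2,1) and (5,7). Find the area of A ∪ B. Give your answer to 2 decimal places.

By inclusion–exclusion:
Individual areas: |A| = 16, |B| = 18.
|A∩B|: x∈[3,5], y∈[1,4] → 2·3 = 6.
|A ∪ B| = 34 − 6 = 28.00.

28.00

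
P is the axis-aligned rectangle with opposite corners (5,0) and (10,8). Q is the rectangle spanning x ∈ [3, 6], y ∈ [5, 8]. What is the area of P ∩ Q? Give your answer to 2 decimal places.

|P∩Q|: x∈[5,6], y∈[5,8] → 1·3 = 3.

3.00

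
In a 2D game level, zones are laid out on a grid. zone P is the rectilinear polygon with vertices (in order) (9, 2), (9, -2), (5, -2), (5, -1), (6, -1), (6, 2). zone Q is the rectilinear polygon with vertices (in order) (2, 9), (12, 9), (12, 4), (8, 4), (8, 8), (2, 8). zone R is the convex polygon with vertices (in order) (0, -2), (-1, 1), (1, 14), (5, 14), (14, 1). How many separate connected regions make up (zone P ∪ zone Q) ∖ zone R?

(zone P ∪ zone Q) ∖ zone R splits into 2 disjoint pieces (area 5.8214, area 9.0385).

2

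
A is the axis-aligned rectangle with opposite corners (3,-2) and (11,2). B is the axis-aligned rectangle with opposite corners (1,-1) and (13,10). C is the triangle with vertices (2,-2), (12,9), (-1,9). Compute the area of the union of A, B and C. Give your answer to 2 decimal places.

By inclusion–exclusion:
Individual areas: |A| = 32, |B| = 132, |C| = 71.5.
|A∩B|: x∈[3,11], y∈[-1,2] → 8·3 = 24.
|A∩C| = 3.8227.
|B∩C| = 63.5758.
|A∩B∩C| = 3.8227.
|A ∪ B ∪ C| = 235.5 − 91.3985 + 3.8227 = 147.92.

147.92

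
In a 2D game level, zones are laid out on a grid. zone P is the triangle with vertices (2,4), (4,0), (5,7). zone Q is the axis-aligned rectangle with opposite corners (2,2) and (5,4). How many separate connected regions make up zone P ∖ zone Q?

2

zone P ∖ zone Q splits into 2 disjoint pieces (area 1.2857, area 3.8571).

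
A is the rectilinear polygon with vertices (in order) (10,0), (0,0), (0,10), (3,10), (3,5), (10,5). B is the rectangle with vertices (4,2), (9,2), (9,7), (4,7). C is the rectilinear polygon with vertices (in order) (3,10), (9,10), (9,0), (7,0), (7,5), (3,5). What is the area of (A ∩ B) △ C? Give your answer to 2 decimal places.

|A ∩ B| = 15.
|(A ∩ B) ∩ C| = 6.
|(A ∩ B) △ C| = 15 + 40 − 12 = 43.00.

43.00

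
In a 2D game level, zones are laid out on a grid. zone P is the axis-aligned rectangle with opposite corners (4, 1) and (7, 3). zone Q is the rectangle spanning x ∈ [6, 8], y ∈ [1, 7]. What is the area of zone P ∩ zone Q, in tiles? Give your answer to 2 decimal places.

2.00

|zone P∩zone Q|: x∈[6,7], y∈[1,3] → 1·2 = 2.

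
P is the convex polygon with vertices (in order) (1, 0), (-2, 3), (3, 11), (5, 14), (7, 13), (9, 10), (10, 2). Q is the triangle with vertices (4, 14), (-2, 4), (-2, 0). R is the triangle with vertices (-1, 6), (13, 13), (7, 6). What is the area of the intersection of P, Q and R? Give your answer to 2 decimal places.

0.51

The intersection is the polygon with vertices (0.273,6.636), (1,7), (0.571,6), (-0.125,6).
By the shoelace formula its area is 0.51.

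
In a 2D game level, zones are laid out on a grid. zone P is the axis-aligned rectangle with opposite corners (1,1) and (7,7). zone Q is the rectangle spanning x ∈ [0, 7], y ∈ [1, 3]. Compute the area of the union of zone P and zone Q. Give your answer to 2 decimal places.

38.00

By inclusion–exclusion:
Individual areas: |zone P| = 36, |zone Q| = 14.
|zone P∩zone Q|: x∈[1,7], y∈[1,3] → 6·2 = 12.
|zone P ∪ zone Q| = 50 − 12 = 38.00.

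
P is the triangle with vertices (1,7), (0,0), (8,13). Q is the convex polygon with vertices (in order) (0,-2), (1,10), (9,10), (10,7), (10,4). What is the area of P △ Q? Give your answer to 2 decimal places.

66.38

|P| = 21.5, |Q| = 82.5, |P∩Q| = 18.812.
|P △ Q| = |P| + |Q| − 2·|P∩Q| = 21.5 + 82.5 − 37.624 = 66.38.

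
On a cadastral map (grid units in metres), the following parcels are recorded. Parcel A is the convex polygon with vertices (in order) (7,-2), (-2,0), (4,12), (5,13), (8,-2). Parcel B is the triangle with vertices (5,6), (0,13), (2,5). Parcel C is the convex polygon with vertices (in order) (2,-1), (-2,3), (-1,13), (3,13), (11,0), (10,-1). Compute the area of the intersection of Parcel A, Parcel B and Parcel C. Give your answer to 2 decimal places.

The intersection is the polygon with vertices (5,6), (2,5), (1.5,7), (2.647,9.294).
By the shoelace formula its area is 7.84.

7.84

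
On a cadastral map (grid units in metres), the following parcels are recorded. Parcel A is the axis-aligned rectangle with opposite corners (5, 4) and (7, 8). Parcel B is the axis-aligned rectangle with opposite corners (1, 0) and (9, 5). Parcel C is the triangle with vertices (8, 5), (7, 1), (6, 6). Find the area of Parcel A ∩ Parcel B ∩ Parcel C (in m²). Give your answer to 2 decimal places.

The intersection is the polygon with vertices (6.4,4), (6.2,5), (7,5), (7,4).
By the shoelace formula its area is 0.70.

0.70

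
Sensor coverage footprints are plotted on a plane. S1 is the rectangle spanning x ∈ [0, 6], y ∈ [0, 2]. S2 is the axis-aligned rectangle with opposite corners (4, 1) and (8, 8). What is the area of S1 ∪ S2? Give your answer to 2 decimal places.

By inclusion–exclusion:
Individual areas: |S1| = 12, |S2| = 28.
|S1∩S2|: x∈[4,6], y∈[1,2] → 2·1 = 2.
|S1 ∪ S2| = 40 − 2 = 38.00.

38.00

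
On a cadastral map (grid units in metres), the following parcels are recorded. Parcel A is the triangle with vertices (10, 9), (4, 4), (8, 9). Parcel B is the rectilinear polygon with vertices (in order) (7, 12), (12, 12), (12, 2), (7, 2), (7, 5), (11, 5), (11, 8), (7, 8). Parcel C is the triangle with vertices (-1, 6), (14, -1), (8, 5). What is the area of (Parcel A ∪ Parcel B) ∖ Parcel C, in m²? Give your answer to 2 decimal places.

|Parcel A ∪ Parcel B| = 41.2.
|(Parcel A ∪ Parcel B) ∩ Parcel C| = 7.7619.
|(Parcel A ∪ Parcel B) ∖ Parcel C| = 41.2 − 7.7619 = 33.44.

33.44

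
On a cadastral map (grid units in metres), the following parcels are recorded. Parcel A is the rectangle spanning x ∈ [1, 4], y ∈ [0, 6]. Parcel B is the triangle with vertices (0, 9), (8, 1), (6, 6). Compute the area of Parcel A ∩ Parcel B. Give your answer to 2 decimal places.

The intersection is the polygon with vertices (4,6), (4,5), (3,6).
By the shoelace formula its area is 0.50.

0.50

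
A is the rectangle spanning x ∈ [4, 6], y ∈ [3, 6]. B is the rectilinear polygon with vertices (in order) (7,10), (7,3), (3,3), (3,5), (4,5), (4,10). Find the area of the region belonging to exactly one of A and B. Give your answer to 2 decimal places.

|A| = 6, |B| = 23, |A∩B| = 6.
|A △ B| = |A| + |B| − 2·|A∩B| = 6 + 23 − 12 = 17.00.

17.00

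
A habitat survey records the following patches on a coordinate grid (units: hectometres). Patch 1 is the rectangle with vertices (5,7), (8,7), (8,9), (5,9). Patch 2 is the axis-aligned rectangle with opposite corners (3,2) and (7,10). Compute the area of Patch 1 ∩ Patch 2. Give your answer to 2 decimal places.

|Patch 1∩Patch 2|: x∈[5,7], y∈[7,9] → 2·2 = 4.

4.00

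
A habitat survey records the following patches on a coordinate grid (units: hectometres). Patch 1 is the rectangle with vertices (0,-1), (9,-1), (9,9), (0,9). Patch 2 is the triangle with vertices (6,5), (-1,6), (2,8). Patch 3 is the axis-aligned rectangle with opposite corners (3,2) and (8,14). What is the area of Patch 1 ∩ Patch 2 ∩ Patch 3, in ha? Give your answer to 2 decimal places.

The intersection is the polygon with vertices (6,5), (3,5.429), (3,7.25).
By the shoelace formula its area is 2.73.

2.73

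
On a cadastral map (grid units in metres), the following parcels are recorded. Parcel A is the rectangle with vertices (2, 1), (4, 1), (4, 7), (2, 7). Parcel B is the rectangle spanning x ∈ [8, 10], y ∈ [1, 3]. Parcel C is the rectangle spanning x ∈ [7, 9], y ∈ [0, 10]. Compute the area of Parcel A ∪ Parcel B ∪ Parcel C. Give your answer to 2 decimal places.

By inclusion–exclusion:
Individual areas: |Parcel A| = 12, |Parcel B| = 4, |Parcel C| = 20.
|Parcel A∩Parcel B| = 0 (no overlap).
|Parcel A∩Parcel C| = 0 (no overlap).
|Parcel B∩Parcel C|: x∈[8,9], y∈[1,3] → 1·2 = 2.
|Parcel A∩Parcel B∩Parcel C| = 0.
|Parcel A ∪ Parcel B ∪ Parcel C| = 36 − 2 + 0 = 34.00.

34.00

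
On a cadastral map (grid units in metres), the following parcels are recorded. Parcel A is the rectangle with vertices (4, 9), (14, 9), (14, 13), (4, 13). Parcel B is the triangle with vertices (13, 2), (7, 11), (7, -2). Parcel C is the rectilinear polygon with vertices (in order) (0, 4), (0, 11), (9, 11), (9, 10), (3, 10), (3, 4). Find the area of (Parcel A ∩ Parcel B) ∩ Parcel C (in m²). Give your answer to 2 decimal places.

The region (Parcel A ∩ Parcel B) ∩ Parcel C is the polygon with vertices (7,11), (7.667,10), (7,10).
By the shoelace formula its area is 0.33.

0.33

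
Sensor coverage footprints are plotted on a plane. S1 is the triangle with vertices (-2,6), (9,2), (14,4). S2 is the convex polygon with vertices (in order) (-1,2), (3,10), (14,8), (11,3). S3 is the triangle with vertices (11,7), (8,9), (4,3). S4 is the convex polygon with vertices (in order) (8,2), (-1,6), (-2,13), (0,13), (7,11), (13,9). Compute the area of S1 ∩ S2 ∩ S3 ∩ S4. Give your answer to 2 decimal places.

The intersection is the polygon with vertices (4.875,3.5), (4.439,3.659), (5.385,5.077), (7.231,4.846).
By the shoelace formula its area is 1.90.

1.90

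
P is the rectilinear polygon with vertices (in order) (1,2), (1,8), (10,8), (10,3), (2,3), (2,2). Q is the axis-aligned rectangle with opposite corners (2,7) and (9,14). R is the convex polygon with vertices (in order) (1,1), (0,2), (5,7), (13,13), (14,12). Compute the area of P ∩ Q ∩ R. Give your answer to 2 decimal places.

The intersection is the polygon with vertices (9,7.769), (8.091,7), (5,7), (6.333,8), (9,8).
By the shoelace formula its area is 2.98.

2.98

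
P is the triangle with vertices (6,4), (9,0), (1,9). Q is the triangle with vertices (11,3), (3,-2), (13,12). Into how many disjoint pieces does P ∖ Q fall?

2

P ∖ Q splits into 2 disjoint pieces (area 1.8818, area 0.0931).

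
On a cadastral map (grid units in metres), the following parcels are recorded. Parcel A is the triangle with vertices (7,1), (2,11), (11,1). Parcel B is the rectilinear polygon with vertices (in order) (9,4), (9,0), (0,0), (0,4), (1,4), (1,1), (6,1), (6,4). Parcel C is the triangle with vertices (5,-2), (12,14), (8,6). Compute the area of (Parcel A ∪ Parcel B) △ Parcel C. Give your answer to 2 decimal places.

34.75

|Parcel A ∪ Parcel B| = 33.2722.
|(Parcel A ∪ Parcel B) ∩ Parcel C| = 1.262.
|(Parcel A ∪ Parcel B) △ Parcel C| = 33.2722 + 4 − 2.5241 = 34.75.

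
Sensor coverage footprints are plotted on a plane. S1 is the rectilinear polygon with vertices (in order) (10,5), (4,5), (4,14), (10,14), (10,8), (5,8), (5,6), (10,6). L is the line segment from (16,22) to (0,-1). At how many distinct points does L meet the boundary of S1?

4

The segment meets the boundary at (4.174,5), (5,6.188), (6.261,8), (10,13.375).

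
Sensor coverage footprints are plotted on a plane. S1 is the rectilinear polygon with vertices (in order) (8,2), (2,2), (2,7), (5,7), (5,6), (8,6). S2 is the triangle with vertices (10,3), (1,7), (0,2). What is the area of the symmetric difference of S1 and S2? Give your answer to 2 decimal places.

18.83

|S1| = 27, |S2| = 24.5, |S1∩S2| = 16.3333.
|S1 △ S2| = |S1| + |S2| − 2·|S1∩S2| = 27 + 24.5 − 32.6667 = 18.83.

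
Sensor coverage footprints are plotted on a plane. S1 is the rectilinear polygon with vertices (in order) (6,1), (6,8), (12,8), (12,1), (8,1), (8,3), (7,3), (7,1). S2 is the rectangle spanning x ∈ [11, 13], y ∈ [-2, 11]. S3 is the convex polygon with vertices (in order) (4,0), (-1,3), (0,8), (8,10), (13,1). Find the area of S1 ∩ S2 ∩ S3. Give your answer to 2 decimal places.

2.70

The intersection is the polygon with vertices (12,1), (11,1), (11,4.6), (12,2.8).
By the shoelace formula its area is 2.70.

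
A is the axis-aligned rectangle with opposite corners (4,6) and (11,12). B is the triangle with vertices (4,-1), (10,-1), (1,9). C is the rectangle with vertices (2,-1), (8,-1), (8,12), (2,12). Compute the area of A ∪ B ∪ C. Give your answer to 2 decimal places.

99.33

By inclusion–exclusion:
Individual areas: |A| = 42, |B| = 30, |C| = 78.
|A∩B| = 0.
|A∩C|: x∈[4,8], y∈[6,12] → 4·6 = 24.
|B∩C| = 26.6667.
|A∩B∩C| = 0.
|A ∪ B ∪ C| = 150 − 50.6667 + 0 = 99.33.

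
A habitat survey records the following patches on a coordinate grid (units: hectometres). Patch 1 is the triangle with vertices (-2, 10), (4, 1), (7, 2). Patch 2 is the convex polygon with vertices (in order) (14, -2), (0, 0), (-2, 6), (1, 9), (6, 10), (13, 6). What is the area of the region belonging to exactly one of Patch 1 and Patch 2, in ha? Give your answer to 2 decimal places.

|Patch 1| = 16.5, |Patch 2| = 136, |Patch 1∩Patch 2| = 15.4647.
|Patch 1 △ Patch 2| = |Patch 1| + |Patch 2| − 2·|Patch 1∩Patch 2| = 16.5 + 136 − 30.9294 = 121.57.

121.57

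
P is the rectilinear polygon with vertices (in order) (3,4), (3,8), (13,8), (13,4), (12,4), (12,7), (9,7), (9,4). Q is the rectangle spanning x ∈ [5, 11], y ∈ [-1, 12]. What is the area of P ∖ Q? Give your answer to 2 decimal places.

13.00

|P| = 31, |P∩Q| = 18.
|P ∖ Q| = |P| − |P∩Q| = 31 − 18 = 13.00.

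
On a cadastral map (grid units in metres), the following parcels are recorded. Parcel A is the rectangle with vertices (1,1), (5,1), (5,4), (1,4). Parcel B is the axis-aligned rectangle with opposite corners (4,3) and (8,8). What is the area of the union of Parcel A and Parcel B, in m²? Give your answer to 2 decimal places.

By inclusion–exclusion:
Individual areas: |Parcel A| = 12, |Parcel B| = 20.
|Parcel A∩Parcel B|: x∈[4,5], y∈[3,4] → 1·1 = 1.
|Parcel A ∪ Parcel B| = 32 − 1 = 31.00.

31.00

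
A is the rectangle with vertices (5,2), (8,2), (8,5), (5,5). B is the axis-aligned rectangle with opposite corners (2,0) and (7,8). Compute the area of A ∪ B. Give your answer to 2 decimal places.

By inclusion–exclusion:
Individual areas: |A| = 9, |B| = 40.
|A∩B|: x∈[5,7], y∈[2,5] → 2·3 = 6.
|A ∪ B| = 49 − 6 = 43.00.

43.00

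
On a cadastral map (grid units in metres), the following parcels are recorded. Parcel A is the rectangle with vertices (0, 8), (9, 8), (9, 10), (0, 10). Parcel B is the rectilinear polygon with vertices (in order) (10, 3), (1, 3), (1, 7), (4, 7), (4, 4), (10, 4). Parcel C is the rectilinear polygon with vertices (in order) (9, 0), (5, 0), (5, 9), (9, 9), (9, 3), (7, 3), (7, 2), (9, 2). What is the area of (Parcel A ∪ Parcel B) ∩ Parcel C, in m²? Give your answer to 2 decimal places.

8.00

|Parcel A ∪ Parcel B| = 36.
|(Parcel A ∪ Parcel B) ∩ Parcel C| = 8.00.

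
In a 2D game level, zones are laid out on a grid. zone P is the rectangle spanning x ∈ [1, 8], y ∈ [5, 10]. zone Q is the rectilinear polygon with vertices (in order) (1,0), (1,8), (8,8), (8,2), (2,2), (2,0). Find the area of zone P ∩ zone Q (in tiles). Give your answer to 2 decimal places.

The intersection is the polygon with vertices (8,5), (1,5), (1,8), (8,8).
By the shoelace formula its area is 21.00.

21.00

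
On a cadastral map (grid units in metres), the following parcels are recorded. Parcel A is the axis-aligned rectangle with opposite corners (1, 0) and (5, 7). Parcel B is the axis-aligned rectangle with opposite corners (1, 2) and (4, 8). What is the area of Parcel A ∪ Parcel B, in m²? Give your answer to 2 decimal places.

By inclusion–exclusion:
Individual areas: |Parcel A| = 28, |Parcel B| = 18.
|Parcel A∩Parcel B|: x∈[1,4], y∈[2,7] → 3·5 = 15.
|Parcel A ∪ Parcel B| = 46 − 15 = 31.00.

31.00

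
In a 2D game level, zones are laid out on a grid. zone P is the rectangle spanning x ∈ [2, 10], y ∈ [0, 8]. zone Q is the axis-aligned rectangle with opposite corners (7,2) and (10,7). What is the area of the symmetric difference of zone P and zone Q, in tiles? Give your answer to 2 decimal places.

|zone P∩zone Q|: x∈[7,10], y∈[2,7] → 3·5 = 15.
|zone P △ zone Q| = |zone P| + |zone Q| − 2·|zone P∩zone Q| = 64 + 15 − 30 = 49.00.

49.00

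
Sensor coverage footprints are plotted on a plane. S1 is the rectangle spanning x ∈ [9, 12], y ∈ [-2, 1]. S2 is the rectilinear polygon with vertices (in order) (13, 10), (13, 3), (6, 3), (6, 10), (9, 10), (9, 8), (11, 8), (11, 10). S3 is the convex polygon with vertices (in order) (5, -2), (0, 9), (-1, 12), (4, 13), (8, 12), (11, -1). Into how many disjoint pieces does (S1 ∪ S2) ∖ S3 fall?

(S1 ∪ S2) ∖ S3 splits into 2 disjoint pieces (area 5.1282, area 22.1154).

2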